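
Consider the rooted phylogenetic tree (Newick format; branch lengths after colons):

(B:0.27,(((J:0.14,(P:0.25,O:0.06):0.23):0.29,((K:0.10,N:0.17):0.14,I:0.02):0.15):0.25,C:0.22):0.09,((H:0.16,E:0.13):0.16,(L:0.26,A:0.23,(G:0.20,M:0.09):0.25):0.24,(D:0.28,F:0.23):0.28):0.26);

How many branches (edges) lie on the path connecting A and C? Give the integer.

5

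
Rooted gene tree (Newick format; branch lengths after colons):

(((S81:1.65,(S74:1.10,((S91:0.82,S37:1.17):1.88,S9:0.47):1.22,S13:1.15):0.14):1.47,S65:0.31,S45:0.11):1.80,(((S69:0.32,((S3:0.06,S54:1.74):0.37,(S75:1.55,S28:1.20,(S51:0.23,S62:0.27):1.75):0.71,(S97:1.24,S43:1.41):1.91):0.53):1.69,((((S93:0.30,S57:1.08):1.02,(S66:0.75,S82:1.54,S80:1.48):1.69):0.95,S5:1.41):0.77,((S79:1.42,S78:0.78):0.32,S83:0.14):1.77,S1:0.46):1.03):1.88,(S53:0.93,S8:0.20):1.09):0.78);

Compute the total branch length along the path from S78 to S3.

The path runs S78 → … → MRCA → … → S3; the MRCA is the node subtending ((S69,((S3,S54),(S75,S28,(S51,S62)),(S97,S43))),((((S93,S57),(S66,S82,S80)),S5),((S79,S78),S83),S1)).
Branch lengths along that path: 0.78 + 0.32 + 1.77 + 1.03 + 1.69 + 0.53 + 0.37 + 0.06 = 6.55.

6.55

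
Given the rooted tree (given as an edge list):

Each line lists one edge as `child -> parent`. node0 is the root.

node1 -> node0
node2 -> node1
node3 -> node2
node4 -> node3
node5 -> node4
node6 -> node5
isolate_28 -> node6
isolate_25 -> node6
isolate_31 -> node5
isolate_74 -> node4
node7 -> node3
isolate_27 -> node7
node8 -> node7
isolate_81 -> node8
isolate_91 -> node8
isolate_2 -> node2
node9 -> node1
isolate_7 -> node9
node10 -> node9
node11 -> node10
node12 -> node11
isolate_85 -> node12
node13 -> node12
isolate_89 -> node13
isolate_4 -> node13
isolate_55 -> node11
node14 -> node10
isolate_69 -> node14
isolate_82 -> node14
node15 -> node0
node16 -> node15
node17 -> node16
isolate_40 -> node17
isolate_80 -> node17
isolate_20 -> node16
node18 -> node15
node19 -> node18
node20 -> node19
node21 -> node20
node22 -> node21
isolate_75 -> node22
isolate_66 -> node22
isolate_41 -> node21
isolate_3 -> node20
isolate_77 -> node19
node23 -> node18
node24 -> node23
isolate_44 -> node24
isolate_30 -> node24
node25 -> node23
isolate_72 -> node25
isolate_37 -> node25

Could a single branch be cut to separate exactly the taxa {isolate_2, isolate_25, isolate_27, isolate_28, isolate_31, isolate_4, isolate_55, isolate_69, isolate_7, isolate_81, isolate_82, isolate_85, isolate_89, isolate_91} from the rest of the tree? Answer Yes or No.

The MRCA of the listed taxa subtends ((((((isolate_28,isolate_25),isolate_31),isolate_74),(isolate_27,(isolate_81,isolate_91))),isolate_2),(isolate_7,(((isolate_85,(isolate_89,isolate_4)),isolate_55),(isolate_69,isolate_82)))).
That clade also contains isolate_74, which is not in the proposed group, so the group is not monophyletic.

No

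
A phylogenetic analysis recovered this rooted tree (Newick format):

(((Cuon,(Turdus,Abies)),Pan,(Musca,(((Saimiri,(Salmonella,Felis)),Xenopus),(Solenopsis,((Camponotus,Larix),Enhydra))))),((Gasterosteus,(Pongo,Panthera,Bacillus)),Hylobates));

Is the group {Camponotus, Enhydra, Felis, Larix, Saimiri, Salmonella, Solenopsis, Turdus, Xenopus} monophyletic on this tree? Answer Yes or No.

The MRCA of the listed taxa subtends ((Cuon,(Turdus,Abies)),Pan,(Musca,(((Saimiri,(Salmonella,Felis)),Xenopus),(Solenopsis,((Camponotus,Larix),Enhydra))))).
That clade also contains Abies, Cuon, Musca, Pan, which are not in the proposed group, so the group is not monophyletic.

No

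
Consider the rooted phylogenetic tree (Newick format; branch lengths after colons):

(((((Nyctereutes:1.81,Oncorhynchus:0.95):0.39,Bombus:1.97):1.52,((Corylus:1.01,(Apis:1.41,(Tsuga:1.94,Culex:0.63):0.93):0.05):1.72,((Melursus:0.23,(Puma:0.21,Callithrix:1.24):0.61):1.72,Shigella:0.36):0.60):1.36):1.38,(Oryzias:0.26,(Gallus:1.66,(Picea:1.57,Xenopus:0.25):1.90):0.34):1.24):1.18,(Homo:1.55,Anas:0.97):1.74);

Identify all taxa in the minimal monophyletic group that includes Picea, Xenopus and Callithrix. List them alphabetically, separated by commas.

Tracing Picea: it sits inside (Picea,Xenopus).
Tracing Xenopus: it sits inside (Picea,Xenopus).
Tracing Callithrix: it sits inside (Puma,Callithrix).
The smallest clade enclosing all 3 is ((((Nyctereutes,Oncorhynchus),Bombus),((Corylus,(Apis,(Tsuga,Culex))),((Melursus,(Puma,Callithrix)),Shigella))),(Oryzias,(Gallus,(Picea,Xenopus)))); the answer is its 15 terminal taxa in alphabetical order.

Apis, Bombus, Callithrix, Corylus, Culex, Gallus, Melursus, Nyctereutes, Oncorhynchus, Oryzias, Picea, Puma, Shigella, Tsuga, Xenopus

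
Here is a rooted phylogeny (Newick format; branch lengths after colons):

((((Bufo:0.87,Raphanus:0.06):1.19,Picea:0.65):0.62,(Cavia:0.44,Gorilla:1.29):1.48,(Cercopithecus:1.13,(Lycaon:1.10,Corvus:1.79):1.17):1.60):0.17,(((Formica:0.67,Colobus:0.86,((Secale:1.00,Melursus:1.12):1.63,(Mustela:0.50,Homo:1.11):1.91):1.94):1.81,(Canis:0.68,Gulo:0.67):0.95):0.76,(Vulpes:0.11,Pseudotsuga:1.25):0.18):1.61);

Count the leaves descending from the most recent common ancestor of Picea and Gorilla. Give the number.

8

The MRCA of Picea and Gorilla is the node subtending (((Bufo,Raphanus),Picea),(Cavia,Gorilla),(Cercopithecus,(Lycaon,Corvus))).
That clade contains 8 terminal taxa: Bufo, Cavia, Cercopithecus, Corvus, Gorilla, Lycaon, Picea, Raphanus.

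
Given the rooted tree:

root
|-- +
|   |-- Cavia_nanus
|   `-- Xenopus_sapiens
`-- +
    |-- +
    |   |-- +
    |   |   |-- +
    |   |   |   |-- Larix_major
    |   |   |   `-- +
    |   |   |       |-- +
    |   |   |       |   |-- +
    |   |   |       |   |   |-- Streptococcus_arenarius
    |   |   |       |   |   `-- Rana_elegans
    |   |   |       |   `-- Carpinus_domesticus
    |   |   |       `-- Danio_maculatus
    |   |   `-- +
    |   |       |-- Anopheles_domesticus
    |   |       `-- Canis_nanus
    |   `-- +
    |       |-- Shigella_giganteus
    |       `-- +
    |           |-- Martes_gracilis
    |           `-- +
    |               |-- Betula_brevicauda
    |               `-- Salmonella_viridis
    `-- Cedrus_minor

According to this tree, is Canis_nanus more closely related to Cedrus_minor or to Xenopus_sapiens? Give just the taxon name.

The MRCA of Canis_nanus and Cedrus_minor subtends ((((Larix_major,(((Streptococcus_arenarius,Rana_elegans),Carpinus_domesticus),Danio_maculatus)),(Anopheles_domesticus,Canis_nanus)),(Shigella_giganteus,(Martes_gracilis,(Betula_brevicauda,Salmonella_viridis)))),Cedrus_minor) (12 taxa).
The MRCA of Canis_nanus and Xenopus_sapiens is the root, subtending the entire tree (14 taxa).
The first is nested inside the second, so Canis_nanus shares a more recent common ancestor with Cedrus_minor.

Cedrus_minor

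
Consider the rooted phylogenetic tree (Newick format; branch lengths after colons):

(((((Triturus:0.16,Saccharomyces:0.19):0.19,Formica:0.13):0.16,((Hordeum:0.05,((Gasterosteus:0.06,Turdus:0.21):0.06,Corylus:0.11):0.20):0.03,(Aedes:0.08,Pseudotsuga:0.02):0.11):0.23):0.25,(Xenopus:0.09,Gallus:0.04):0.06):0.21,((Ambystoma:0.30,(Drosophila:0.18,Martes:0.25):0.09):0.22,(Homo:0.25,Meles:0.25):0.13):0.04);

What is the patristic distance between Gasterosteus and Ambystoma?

The path runs Gasterosteus → … → MRCA → … → Ambystoma; the MRCA is the root of the tree.
Branch lengths along that path: 0.06 + 0.06 + 0.20 + 0.03 + 0.23 + 0.25 + 0.21 + 0.04 + 0.22 + 0.30 = 1.60.

1.60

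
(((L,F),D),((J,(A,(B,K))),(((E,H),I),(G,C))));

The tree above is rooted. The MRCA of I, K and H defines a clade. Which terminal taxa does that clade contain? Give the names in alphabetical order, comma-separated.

A, B, C, E, G, H, I, J, K

Tracing I: it sits inside ((E,H),I).
Tracing K: it sits inside (B,K).
Tracing H: it sits inside (E,H).
The smallest clade enclosing all 3 is ((J,(A,(B,K))),(((E,H),I),(G,C))); the answer is its 9 terminal taxa in alphabetical order.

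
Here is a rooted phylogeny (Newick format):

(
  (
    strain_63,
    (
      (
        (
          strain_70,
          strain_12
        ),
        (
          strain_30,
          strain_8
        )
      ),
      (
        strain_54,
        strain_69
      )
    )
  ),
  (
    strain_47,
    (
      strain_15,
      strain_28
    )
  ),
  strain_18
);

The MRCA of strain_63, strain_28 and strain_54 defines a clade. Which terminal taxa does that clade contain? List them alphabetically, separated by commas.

strain_12, strain_15, strain_18, strain_28, strain_30, strain_47, strain_54, strain_63, strain_69, strain_70, strain_8

Tracing strain_63: it sits inside (strain_63,(((strain_70,strain_12),(strain_30,strain_8)),(strain_54,strain_69))).
Tracing strain_28: it sits inside (strain_15,strain_28).
Tracing strain_54: it sits inside (strain_54,strain_69).
The smallest clade enclosing all 3 is the whole tree (their MRCA is the root), so the answer is all 11 tips in alphabetical order.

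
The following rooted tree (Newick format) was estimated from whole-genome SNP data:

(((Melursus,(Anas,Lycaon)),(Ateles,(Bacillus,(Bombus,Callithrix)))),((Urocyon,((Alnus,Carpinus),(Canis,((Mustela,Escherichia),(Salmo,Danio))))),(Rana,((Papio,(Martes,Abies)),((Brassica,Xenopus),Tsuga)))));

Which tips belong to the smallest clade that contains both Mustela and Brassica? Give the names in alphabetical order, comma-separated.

Tracing Mustela: it sits inside (Mustela,Escherichia).
Tracing Brassica: it sits inside (Brassica,Xenopus).
The smallest clade enclosing both is ((Urocyon,((Alnus,Carpinus),(Canis,((Mustela,Escherichia),(Salmo,Danio))))),(Rana,((Papio,(Martes,Abies)),((Brassica,Xenopus),Tsuga)))); the answer is its 15 terminal taxa in alphabetical order.

Abies, Alnus, Brassica, Canis, Carpinus, Danio, Escherichia, Martes, Mustela, Papio, Rana, Salmo, Tsuga, Urocyon, Xenopus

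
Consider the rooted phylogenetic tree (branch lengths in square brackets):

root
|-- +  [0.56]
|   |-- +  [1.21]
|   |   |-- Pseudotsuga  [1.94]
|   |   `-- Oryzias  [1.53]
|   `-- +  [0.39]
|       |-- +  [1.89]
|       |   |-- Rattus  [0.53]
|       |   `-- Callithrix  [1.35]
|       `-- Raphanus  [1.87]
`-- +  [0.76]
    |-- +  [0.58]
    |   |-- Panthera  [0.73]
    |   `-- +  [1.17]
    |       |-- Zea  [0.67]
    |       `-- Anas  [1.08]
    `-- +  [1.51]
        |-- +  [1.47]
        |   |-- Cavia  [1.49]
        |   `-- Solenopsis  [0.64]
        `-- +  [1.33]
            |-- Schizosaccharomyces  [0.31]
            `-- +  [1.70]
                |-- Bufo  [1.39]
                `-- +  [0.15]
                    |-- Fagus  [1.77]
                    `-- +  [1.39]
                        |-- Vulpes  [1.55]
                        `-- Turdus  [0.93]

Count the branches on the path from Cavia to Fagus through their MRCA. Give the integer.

The MRCA of Cavia and Fagus is the node subtending ((Cavia,Solenopsis),(Schizosaccharomyces,(Bufo,(Fagus,(Vulpes,Turdus))))).
From Cavia up to that node: 2 branches. From Fagus up to the same node: 4 branches. Total: 2 + 4 = 6.

6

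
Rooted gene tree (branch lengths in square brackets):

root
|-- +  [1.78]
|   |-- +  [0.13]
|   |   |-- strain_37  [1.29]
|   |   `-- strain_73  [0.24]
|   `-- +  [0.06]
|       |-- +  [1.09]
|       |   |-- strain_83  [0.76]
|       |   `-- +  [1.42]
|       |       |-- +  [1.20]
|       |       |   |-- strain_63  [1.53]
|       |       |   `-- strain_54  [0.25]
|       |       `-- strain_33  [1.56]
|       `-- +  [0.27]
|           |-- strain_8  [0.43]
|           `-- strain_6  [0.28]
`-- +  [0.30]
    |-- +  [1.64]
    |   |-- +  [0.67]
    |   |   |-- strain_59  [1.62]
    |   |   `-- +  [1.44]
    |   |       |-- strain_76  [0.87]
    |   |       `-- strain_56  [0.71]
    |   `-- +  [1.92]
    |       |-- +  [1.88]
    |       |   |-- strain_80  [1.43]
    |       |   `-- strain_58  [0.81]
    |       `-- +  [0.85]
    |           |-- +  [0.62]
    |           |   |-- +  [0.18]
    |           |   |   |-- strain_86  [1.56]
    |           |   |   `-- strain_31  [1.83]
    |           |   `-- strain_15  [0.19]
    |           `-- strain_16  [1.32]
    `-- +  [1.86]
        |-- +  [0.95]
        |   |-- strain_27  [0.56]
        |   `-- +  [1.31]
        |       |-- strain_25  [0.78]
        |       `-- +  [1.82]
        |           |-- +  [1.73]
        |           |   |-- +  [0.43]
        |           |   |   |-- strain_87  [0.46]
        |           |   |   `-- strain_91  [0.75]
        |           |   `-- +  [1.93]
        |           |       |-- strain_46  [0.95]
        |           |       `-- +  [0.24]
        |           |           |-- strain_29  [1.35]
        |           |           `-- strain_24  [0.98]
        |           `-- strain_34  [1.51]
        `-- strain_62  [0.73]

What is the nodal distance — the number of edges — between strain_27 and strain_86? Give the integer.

9

The MRCA of strain_27 and strain_86 is the node subtending (((strain_59,(strain_76,strain_56)),((strain_80,strain_58),(((strain_86,strain_31),strain_15),strain_16))),((strain_27,(strain_25,(((strain_87,strain_91),(strain_46,(strain_29,strain_24))),strain_34))),strain_62)).
From strain_27 up to that node: 3 branches. From strain_86 up to the same node: 6 branches. Total: 3 + 6 = 9.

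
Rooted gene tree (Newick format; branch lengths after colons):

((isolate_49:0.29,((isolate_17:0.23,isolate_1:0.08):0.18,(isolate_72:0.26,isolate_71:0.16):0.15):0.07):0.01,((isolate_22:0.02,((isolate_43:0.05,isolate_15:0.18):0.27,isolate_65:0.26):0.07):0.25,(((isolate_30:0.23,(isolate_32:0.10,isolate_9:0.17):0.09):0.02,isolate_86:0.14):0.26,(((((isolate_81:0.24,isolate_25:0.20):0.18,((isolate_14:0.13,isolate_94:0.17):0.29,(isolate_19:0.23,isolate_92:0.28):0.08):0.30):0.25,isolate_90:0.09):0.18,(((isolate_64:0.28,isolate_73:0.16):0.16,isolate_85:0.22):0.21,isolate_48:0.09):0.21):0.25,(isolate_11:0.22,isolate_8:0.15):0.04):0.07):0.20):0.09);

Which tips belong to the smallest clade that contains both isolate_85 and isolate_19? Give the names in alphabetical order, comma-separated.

isolate_14, isolate_19, isolate_25, isolate_48, isolate_64, isolate_73, isolate_81, isolate_85, isolate_90, isolate_92, isolate_94

Tracing isolate_85: it sits inside ((isolate_64,isolate_73),isolate_85).
Tracing isolate_19: it sits inside (isolate_19,isolate_92).
The smallest clade enclosing both is ((((isolate_81,isolate_25),((isolate_14,isolate_94),(isolate_19,isolate_92))),isolate_90),(((isolate_64,isolate_73),isolate_85),isolate_48)); the answer is its 11 terminal taxa in alphabetical order.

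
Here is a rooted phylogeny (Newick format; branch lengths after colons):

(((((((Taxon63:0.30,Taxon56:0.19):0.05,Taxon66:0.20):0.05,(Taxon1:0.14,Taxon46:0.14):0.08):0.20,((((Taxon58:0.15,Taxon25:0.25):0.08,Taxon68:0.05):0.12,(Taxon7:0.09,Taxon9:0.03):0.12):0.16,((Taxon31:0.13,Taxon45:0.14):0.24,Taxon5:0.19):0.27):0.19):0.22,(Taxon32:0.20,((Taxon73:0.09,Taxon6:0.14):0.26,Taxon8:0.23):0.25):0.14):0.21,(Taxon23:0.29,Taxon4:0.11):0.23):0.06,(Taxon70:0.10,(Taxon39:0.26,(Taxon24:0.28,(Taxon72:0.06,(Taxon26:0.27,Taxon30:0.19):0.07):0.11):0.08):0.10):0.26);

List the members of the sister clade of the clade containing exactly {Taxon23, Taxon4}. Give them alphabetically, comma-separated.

Taxon1, Taxon25, Taxon31, Taxon32, Taxon45, Taxon46, Taxon5, Taxon56, Taxon58, Taxon6, Taxon63, Taxon66, Taxon68, Taxon7, Taxon73, Taxon8, Taxon9

The clade containing exactly {Taxon23, Taxon4} attaches to the tree at the node subtending ((((((Taxon63,Taxon56),Taxon66),(Taxon1,Taxon46)),((((Taxon58,Taxon25),Taxon68),(Taxon7,Taxon9)),((Taxon31,Taxon45),Taxon5))),(Taxon32,((Taxon73,Taxon6),Taxon8))),(Taxon23,Taxon4)).
The other lineage descending from that same node — the sister group — is (((((Taxon63,Taxon56),Taxon66),(Taxon1,Taxon46)),((((Taxon58,Taxon25),Taxon68),(Taxon7,Taxon9)),((Taxon31,Taxon45),Taxon5))),(Taxon32,((Taxon73,Taxon6),Taxon8))); its 17 tips in alphabetical order are the answer.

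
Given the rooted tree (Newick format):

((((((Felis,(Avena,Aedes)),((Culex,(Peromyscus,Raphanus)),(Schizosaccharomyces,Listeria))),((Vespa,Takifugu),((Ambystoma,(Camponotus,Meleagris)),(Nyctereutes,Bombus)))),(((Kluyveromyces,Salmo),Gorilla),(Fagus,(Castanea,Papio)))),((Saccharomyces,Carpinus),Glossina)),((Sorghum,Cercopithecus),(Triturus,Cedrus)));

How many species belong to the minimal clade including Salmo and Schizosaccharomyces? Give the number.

21

The MRCA of Salmo and Schizosaccharomyces is the node subtending ((((Felis,(Avena,Aedes)),((Culex,(Peromyscus,Raphanus)),(Schizosaccharomyces,Listeria))),((Vespa,Takifugu),((Ambystoma,(Camponotus,Meleagris)),(Nyctereutes,Bombus)))),(((Kluyveromyces,Salmo),Gorilla),(Fagus,(Castanea,Papio)))).
That clade contains 21 terminal taxa: Aedes, Ambystoma, Avena, Bombus, Camponotus, Castanea, Culex, Fagus, Felis, Gorilla, Kluyveromyces, Listeria, Meleagris, Nyctereutes, Papio, Peromyscus, Raphanus, Salmo, Schizosaccharomyces, Takifugu, Vespa.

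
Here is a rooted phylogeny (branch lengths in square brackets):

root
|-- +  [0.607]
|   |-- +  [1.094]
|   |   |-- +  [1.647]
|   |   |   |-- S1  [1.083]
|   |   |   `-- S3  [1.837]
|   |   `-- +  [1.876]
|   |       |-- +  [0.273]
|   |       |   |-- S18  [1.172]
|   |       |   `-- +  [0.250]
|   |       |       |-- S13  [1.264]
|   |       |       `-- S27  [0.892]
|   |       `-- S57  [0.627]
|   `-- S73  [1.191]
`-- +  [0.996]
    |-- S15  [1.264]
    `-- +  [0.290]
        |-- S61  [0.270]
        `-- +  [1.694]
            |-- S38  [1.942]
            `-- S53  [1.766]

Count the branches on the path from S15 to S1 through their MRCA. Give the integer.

The MRCA of S15 and S1 is the root of the tree.
From S15 up to that node: 2 branches. From S1 up to the same node: 4 branches. Total: 2 + 4 = 6.

6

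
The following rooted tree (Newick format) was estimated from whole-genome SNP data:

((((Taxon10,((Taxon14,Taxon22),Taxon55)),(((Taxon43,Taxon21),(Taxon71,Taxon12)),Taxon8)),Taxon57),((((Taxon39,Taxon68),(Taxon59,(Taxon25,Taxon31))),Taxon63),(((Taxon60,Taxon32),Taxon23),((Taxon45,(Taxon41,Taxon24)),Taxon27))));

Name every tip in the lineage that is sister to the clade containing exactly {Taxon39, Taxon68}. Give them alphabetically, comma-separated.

Taxon25, Taxon31, Taxon59

The clade containing exactly {Taxon39, Taxon68} attaches to the tree at the node subtending ((Taxon39,Taxon68),(Taxon59,(Taxon25,Taxon31))).
The other lineage descending from that same node — the sister group — is (Taxon59,(Taxon25,Taxon31)); its 3 tips in alphabetical order are the answer.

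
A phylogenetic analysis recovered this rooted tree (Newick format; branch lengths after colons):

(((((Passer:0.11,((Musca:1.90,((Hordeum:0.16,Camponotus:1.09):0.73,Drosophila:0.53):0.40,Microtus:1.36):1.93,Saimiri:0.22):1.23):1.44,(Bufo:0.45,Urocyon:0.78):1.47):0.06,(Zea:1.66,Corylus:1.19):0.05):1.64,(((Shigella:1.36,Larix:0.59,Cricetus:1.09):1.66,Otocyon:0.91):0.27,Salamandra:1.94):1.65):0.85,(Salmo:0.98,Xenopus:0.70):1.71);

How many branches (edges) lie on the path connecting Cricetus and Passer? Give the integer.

The MRCA of Cricetus and Passer is the node subtending ((((Passer,((Musca,((Hordeum,Camponotus),Drosophila),Microtus),Saimiri)),(Bufo,Urocyon)),(Zea,Corylus)),(((Shigella,Larix,Cricetus),Otocyon),Salamandra)).
From Cricetus up to that node: 4 branches. From Passer up to the same node: 4 branches. Total: 4 + 4 = 8.

8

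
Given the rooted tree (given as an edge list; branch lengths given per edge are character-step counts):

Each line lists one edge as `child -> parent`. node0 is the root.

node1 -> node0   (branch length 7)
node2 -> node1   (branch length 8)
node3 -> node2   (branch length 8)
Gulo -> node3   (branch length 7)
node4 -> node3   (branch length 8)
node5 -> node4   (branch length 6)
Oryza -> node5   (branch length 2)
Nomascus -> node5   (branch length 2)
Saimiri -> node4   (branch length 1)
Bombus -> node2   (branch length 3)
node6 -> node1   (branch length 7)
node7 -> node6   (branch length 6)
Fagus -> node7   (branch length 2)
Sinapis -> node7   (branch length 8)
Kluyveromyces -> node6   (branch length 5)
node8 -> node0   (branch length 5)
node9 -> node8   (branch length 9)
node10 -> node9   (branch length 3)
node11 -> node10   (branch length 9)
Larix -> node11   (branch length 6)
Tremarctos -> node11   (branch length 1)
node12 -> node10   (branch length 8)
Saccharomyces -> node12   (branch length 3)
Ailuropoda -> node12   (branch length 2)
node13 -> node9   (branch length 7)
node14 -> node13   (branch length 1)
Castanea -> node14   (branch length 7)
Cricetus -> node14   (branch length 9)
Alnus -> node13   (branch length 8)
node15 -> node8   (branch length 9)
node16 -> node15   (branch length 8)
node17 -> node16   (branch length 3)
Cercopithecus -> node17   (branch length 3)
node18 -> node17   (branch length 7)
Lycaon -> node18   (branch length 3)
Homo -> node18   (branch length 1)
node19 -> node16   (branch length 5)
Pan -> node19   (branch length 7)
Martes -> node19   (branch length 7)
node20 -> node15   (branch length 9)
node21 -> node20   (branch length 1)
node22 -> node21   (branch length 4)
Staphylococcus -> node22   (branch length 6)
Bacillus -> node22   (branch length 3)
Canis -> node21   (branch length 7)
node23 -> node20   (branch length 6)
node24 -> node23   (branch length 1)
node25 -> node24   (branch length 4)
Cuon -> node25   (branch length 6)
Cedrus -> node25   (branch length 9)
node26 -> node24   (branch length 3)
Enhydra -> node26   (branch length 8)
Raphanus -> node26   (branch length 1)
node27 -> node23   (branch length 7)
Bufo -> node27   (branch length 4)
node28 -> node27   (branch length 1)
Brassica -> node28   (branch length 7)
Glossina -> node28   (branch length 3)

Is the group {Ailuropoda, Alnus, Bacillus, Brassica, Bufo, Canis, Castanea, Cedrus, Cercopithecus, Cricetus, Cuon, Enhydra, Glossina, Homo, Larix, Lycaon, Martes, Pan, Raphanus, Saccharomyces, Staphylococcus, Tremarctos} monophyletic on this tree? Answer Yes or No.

Yes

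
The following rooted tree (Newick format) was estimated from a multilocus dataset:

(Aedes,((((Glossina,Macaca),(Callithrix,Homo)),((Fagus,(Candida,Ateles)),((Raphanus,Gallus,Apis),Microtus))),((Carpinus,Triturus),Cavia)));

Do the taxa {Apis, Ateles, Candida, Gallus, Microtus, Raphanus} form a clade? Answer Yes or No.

No

The MRCA of the listed taxa subtends ((Fagus,(Candida,Ateles)),((Raphanus,Gallus,Apis),Microtus)).
That clade also contains Fagus, which is not in the proposed group, so the group is not monophyletic.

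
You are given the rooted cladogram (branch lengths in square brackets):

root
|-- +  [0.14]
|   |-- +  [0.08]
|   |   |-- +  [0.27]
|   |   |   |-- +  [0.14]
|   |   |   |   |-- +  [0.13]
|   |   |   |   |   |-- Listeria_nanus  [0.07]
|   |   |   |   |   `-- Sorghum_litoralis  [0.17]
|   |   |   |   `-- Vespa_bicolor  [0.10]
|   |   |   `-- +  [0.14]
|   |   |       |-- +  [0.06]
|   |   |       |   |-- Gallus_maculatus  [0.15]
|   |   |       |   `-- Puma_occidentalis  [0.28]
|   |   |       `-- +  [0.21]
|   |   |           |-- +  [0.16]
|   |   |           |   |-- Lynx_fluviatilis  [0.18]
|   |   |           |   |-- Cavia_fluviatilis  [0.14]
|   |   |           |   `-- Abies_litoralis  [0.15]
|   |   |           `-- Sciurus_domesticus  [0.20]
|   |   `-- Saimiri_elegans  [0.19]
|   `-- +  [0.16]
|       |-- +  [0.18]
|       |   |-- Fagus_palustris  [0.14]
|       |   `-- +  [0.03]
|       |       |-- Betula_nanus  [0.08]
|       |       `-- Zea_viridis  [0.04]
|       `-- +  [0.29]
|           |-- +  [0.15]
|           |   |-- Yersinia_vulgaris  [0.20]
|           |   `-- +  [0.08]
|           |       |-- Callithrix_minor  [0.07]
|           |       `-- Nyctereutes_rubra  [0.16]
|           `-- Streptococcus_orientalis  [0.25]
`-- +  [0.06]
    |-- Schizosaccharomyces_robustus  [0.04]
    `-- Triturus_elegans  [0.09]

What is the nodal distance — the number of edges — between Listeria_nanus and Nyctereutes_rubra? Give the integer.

10

The MRCA of Listeria_nanus and Nyctereutes_rubra is the node subtending (((((Listeria_nanus,Sorghum_litoralis),Vespa_bicolor),((Gallus_maculatus,Puma_occidentalis),((Lynx_fluviatilis,Cavia_fluviatilis,Abies_litoralis),Sciurus_domesticus))),Saimiri_elegans),((Fagus_palustris,(Betula_nanus,Zea_viridis)),((Yersinia_vulgaris,(Callithrix_minor,Nyctereutes_rubra)),Streptococcus_orientalis))).
From Listeria_nanus up to that node: 5 branches. From Nyctereutes_rubra up to the same node: 5 branches. Total: 5 + 5 = 10.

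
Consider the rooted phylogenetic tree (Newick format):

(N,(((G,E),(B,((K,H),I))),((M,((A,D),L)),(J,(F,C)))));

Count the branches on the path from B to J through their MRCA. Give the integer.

The MRCA of B and J is the node subtending (((G,E),(B,((K,H),I))),((M,((A,D),L)),(J,(F,C)))).
From B up to that node: 3 branches. From J up to the same node: 3 branches. Total: 3 + 3 = 6.

6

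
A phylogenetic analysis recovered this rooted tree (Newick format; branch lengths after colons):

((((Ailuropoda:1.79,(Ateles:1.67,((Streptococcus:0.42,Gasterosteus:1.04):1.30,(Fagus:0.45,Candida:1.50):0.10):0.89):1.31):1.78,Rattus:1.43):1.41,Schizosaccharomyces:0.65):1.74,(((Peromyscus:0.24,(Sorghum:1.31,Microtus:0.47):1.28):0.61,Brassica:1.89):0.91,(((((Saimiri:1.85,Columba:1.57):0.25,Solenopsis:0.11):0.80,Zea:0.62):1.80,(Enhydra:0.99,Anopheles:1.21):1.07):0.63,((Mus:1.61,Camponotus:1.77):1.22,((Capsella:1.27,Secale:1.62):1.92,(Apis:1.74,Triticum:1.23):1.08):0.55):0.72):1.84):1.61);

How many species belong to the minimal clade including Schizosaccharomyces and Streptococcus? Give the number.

The MRCA of Schizosaccharomyces and Streptococcus is the node subtending (((Ailuropoda,(Ateles,((Streptococcus,Gasterosteus),(Fagus,Candida)))),Rattus),Schizosaccharomyces).
That clade contains 8 terminal taxa: Ailuropoda, Ateles, Candida, Fagus, Gasterosteus, Rattus, Schizosaccharomyces, Streptococcus.

8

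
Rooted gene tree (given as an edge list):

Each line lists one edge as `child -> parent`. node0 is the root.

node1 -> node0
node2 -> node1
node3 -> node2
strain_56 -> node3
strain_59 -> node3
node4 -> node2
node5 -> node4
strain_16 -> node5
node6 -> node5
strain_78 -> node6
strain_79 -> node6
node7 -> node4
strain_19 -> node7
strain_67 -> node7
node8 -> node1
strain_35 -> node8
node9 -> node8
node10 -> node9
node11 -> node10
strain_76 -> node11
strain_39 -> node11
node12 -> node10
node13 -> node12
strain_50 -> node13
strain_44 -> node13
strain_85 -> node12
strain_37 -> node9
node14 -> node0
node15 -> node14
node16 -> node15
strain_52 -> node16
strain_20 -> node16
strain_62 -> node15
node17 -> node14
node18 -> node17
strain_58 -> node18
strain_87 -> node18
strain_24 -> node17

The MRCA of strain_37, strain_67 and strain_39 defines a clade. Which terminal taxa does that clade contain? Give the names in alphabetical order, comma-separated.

strain_16, strain_19, strain_35, strain_37, strain_39, strain_44, strain_50, strain_56, strain_59, strain_67, strain_76, strain_78, strain_79, strain_85

Tracing strain_37: it sits inside (((strain_76,strain_39),((strain_50,strain_44),strain_85)),strain_37).
Tracing strain_67: it sits inside (strain_19,strain_67).
Tracing strain_39: it sits inside (strain_76,strain_39).
The smallest clade enclosing all 3 is (((strain_56,strain_59),((strain_16,(strain_78,strain_79)),(strain_19,strain_67))),(strain_35,(((strain_76,strain_39),((strain_50,strain_44),strain_85)),strain_37))); the answer is its 14 terminal taxa in alphabetical order.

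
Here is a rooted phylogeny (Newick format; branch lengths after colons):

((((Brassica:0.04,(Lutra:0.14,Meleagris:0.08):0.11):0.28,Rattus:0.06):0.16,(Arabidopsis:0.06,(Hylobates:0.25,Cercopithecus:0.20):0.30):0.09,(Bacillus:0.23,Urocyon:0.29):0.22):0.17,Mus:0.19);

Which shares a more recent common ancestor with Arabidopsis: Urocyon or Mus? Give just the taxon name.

The MRCA of Arabidopsis and Urocyon subtends (((Brassica,(Lutra,Meleagris)),Rattus),(Arabidopsis,(Hylobates,Cercopithecus)),(Bacillus,Urocyon)) (9 taxa).
The MRCA of Arabidopsis and Mus is the root, subtending the entire tree (10 taxa).
The first is nested inside the second, so Arabidopsis shares a more recent common ancestor with Urocyon.

Urocyon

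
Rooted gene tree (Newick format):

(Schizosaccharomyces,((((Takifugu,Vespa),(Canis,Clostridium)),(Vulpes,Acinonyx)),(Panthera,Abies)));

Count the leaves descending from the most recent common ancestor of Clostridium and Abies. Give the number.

8

The MRCA of Clostridium and Abies is the node subtending ((((Takifugu,Vespa),(Canis,Clostridium)),(Vulpes,Acinonyx)),(Panthera,Abies)).
That clade contains 8 terminal taxa: Abies, Acinonyx, Canis, Clostridium, Panthera, Takifugu, Vespa, Vulpes.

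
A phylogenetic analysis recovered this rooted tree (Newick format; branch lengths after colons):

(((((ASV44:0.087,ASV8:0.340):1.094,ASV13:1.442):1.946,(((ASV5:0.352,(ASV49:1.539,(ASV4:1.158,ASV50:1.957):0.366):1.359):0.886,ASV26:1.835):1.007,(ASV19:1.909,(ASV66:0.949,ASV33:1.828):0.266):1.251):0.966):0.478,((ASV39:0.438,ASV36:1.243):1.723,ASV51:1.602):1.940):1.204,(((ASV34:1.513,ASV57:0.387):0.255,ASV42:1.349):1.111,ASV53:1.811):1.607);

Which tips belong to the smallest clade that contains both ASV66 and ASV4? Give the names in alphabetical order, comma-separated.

ASV19, ASV26, ASV33, ASV4, ASV49, ASV5, ASV50, ASV66

Tracing ASV66: it sits inside (ASV66,ASV33).
Tracing ASV4: it sits inside (ASV4,ASV50).
The smallest clade enclosing both is (((ASV5,(ASV49,(ASV4,ASV50))),ASV26),(ASV19,(ASV66,ASV33))); the answer is its 8 terminal taxa in alphabetical order.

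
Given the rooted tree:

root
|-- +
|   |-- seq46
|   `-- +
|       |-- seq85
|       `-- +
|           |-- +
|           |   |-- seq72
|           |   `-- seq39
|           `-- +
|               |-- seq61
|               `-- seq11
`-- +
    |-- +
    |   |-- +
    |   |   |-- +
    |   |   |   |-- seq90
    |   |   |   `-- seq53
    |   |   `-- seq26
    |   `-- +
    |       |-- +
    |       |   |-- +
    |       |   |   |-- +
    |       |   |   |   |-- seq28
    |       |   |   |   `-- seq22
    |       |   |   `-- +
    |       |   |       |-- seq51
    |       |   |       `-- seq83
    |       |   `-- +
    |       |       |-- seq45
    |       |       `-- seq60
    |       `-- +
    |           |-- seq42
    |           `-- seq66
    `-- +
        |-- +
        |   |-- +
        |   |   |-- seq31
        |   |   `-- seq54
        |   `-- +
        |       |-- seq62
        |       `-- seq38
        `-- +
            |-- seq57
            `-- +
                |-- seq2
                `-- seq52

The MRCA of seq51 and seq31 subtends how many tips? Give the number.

The MRCA of seq51 and seq31 is the node subtending ((((seq90,seq53),seq26),((((seq28,seq22),(seq51,seq83)),(seq45,seq60)),(seq42,seq66))),(((seq31,seq54),(seq62,seq38)),(seq57,(seq2,seq52)))).
That clade contains 18 terminal taxa: seq2, seq22, seq26, seq28, seq31, seq38, seq42, seq45, seq51, seq52, seq53, seq54, seq57, seq60, seq62, seq66, seq83, seq90.

18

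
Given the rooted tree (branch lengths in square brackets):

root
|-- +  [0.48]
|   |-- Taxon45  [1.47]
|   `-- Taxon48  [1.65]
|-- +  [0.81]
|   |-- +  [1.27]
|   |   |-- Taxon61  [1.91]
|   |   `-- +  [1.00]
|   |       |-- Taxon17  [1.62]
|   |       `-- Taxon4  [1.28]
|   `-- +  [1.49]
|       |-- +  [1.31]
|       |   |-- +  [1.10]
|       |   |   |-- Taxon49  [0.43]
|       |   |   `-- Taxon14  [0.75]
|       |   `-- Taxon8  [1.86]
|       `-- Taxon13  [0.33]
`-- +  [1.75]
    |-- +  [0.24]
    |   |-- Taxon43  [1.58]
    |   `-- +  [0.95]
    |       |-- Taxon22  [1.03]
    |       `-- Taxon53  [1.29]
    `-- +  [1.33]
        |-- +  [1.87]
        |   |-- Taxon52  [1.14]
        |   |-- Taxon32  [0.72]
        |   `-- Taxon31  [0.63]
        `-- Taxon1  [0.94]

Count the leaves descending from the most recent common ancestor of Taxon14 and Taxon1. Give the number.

The MRCA of Taxon14 and Taxon1 is the root, so the clade is the entire tree.
That clade contains 16 terminal taxa: Taxon1, Taxon13, Taxon14, Taxon17, Taxon22, Taxon31, Taxon32, Taxon4, Taxon43, Taxon45, Taxon48, Taxon49, Taxon52, Taxon53, Taxon61, Taxon8.

16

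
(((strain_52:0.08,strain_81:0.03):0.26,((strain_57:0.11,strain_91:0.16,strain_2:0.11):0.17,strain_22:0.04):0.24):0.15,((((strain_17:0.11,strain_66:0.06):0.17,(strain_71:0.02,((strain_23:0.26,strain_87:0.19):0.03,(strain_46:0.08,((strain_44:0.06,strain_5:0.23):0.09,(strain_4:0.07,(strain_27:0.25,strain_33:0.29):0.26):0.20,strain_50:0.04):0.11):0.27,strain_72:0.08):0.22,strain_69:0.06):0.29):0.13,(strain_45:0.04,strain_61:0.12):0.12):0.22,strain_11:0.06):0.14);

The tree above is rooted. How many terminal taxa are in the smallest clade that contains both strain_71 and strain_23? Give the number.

12

The MRCA of strain_71 and strain_23 is the node subtending (strain_71,((strain_23,strain_87),(strain_46,((strain_44,strain_5),(strain_4,(strain_27,strain_33)),strain_50)),strain_72),strain_69).
That clade contains 12 terminal taxa: strain_23, strain_27, strain_33, strain_4, strain_44, strain_46, strain_5, strain_50, strain_69, strain_71, strain_72, strain_87.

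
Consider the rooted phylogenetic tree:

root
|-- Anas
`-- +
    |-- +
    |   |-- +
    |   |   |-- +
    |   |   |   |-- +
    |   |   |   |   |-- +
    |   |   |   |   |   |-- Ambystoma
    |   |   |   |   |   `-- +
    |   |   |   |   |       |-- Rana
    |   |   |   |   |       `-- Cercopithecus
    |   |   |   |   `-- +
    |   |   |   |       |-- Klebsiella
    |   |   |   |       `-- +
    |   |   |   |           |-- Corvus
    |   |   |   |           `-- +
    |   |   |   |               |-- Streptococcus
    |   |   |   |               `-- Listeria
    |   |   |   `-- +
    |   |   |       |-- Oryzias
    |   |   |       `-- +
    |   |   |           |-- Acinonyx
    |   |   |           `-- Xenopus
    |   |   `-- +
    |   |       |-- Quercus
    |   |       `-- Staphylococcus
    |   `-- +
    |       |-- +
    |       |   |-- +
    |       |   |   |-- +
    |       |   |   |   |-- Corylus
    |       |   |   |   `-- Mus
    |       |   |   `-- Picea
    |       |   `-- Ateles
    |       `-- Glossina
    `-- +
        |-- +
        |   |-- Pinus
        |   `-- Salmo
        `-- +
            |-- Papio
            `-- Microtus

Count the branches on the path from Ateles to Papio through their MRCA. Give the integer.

The MRCA of Ateles and Papio is the node subtending ((((((Ambystoma,(Rana,Cercopithecus)),(Klebsiella,(Corvus,(Streptococcus,Listeria)))),(Oryzias,(Acinonyx,Xenopus))),(Quercus,Staphylococcus)),((((Corylus,Mus),Picea),Ateles),Glossina)),((Pinus,Salmo),(Papio,Microtus))).
From Ateles up to that node: 4 branches. From Papio up to the same node: 3 branches. Total: 4 + 3 = 7.

7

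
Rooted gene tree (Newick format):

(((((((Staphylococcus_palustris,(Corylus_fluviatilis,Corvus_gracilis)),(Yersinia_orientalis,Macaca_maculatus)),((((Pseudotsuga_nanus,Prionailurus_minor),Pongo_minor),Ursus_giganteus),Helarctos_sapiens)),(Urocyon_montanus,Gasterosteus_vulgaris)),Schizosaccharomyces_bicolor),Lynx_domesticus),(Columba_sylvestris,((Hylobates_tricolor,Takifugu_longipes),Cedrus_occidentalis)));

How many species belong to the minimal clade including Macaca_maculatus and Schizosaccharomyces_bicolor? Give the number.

The MRCA of Macaca_maculatus and Schizosaccharomyces_bicolor is the node subtending (((((Staphylococcus_palustris,(Corylus_fluviatilis,Corvus_gracilis)),(Yersinia_orientalis,Macaca_maculatus)),((((Pseudotsuga_nanus,Prionailurus_minor),Pongo_minor),Ursus_giganteus),Helarctos_sapiens)),(Urocyon_montanus,Gasterosteus_vulgaris)),Schizosaccharomyces_bicolor).
That clade contains 13 terminal taxa: Corvus_gracilis, Corylus_fluviatilis, Gasterosteus_vulgaris, Helarctos_sapiens, Macaca_maculatus, Pongo_minor, Prionailurus_minor, Pseudotsuga_nanus, Schizosaccharomyces_bicolor, Staphylococcus_palustris, Urocyon_montanus, Ursus_giganteus, Yersinia_orientalis.

13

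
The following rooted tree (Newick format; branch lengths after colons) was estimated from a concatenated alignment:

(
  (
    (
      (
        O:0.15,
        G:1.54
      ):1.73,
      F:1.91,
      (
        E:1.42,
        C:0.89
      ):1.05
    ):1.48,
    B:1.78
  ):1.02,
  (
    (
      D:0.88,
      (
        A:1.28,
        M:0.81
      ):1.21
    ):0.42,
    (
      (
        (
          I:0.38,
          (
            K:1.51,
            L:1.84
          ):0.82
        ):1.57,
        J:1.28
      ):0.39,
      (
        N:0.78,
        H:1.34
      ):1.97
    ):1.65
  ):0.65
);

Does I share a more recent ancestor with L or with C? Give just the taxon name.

L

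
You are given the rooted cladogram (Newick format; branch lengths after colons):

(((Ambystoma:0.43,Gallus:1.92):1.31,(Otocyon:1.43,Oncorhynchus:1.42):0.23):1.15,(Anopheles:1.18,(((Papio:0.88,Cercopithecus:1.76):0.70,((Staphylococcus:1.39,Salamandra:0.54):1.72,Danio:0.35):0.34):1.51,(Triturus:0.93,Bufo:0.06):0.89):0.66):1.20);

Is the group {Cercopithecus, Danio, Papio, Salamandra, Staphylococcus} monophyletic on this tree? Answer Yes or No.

The most recent common ancestor of these taxa subtends ((Papio,Cercopithecus),((Staphylococcus,Salamandra),Danio)).
That clade has exactly 5 tips — every listed taxon and nothing else — so the group is monophyletic.

Yes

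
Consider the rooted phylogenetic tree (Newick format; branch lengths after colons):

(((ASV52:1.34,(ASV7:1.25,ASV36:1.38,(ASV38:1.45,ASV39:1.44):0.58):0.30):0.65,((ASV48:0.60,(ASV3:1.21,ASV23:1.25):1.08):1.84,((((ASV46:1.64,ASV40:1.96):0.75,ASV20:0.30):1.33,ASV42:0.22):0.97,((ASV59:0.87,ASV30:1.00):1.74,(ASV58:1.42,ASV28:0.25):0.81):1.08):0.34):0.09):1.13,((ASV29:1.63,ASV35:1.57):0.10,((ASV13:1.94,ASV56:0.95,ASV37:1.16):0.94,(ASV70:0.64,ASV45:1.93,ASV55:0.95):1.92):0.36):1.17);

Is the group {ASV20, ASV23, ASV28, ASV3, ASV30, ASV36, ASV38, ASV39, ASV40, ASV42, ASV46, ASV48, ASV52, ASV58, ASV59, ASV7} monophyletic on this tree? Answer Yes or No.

The most recent common ancestor of these taxa subtends ((ASV52,(ASV7,ASV36,(ASV38,ASV39))),((ASV48,(ASV3,ASV23)),((((ASV46,ASV40),ASV20),ASV42),((ASV59,ASV30),(ASV58,ASV28))))).
That clade has exactly 16 tips — every listed taxon and nothing else — so the group is monophyletic.

Yes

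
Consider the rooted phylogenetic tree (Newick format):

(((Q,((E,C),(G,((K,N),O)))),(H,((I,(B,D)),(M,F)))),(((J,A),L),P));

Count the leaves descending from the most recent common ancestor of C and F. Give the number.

13

The MRCA of C and F is the node subtending ((Q,((E,C),(G,((K,N),O)))),(H,((I,(B,D)),(M,F)))).
That clade contains 13 terminal taxa: B, C, D, E, F, G, H, I, K, M, N, O, Q.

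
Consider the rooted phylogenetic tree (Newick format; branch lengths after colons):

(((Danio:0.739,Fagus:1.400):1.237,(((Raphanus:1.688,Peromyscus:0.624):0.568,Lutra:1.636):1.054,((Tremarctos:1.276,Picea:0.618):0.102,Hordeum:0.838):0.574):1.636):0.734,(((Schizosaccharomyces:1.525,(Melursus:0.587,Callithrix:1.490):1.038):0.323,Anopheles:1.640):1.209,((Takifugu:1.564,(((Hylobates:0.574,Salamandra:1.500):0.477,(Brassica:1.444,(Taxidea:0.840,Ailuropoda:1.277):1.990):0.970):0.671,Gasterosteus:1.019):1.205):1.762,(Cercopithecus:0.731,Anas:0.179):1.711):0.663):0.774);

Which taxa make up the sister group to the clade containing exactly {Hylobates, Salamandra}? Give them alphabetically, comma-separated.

The clade containing exactly {Hylobates, Salamandra} attaches to the tree at the node subtending ((Hylobates,Salamandra),(Brassica,(Taxidea,Ailuropoda))).
The other lineage descending from that same node — the sister group — is (Brassica,(Taxidea,Ailuropoda)); its 3 tips in alphabetical order are the answer.

Ailuropoda, Brassica, Taxidea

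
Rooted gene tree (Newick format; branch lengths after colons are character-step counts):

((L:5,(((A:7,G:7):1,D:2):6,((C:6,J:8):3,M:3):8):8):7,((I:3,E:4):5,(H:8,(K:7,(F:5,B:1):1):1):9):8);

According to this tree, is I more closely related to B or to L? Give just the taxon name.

B

The MRCA of I and B subtends ((I,E),(H,(K,(F,B)))) (6 taxa).
The MRCA of I and L is the root, subtending the entire tree (13 taxa).
The first is nested inside the second, so I shares a more recent common ancestor with B.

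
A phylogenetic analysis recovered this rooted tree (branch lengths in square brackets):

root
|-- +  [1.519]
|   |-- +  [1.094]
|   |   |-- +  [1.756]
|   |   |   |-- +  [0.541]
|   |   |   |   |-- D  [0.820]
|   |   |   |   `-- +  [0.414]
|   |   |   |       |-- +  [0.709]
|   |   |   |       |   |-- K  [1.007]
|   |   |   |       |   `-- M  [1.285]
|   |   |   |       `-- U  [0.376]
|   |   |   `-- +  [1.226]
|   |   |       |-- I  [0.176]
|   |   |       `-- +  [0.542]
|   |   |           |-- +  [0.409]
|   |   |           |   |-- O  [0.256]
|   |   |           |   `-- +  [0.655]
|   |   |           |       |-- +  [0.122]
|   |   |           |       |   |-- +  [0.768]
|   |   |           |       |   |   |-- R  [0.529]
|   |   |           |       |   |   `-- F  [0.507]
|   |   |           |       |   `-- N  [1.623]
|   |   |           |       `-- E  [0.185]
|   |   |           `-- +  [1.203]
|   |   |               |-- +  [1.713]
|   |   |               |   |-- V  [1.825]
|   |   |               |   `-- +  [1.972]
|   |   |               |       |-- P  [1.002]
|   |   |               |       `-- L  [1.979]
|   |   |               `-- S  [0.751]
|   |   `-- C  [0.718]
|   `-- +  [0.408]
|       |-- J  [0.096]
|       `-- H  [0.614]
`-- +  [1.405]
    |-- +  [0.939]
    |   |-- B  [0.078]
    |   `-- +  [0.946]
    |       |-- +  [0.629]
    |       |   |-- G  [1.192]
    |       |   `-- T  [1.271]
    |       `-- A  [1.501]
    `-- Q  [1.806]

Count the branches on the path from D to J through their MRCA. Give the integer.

6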